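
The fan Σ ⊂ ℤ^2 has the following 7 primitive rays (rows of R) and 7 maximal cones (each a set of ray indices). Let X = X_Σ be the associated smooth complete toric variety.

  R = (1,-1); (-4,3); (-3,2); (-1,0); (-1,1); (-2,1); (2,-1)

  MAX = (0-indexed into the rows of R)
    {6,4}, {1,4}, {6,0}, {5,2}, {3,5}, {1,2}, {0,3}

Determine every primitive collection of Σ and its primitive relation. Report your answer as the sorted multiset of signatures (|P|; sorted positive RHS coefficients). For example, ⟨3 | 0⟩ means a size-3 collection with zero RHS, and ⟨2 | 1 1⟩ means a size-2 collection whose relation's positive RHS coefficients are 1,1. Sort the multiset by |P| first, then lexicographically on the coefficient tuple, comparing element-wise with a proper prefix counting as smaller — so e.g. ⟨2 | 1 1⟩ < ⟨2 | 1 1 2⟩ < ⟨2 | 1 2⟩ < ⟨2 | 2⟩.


14 minimal non-faces of Δ(Σ) (on 7 rays):

  P = {0,4}:  v_{0} + v_{4} = 0  ⇒ sig = ⟨2 | 0⟩
  P = {5,6}:  v_{5} + v_{6} = 0  ⇒ sig = ⟨2 | 0⟩
  P = {0,1}:  v_{0} + v_{1} = v_{2}  ⇒ sig = ⟨2 | 1⟩
  P = {0,2}:  v_{0} + v_{2} = v_{5}  ⇒ sig = ⟨2 | 1⟩
  P = {0,5}:  v_{0} + v_{5} = v_{3}  ⇒ sig = ⟨2 | 1⟩
  P = {2,4}:  v_{2} + v_{4} = v_{1}  ⇒ sig = ⟨2 | 1⟩
  P = {2,6}:  v_{2} + v_{6} = v_{4}  ⇒ sig = ⟨2 | 1⟩
  P = {3,4}:  v_{3} + v_{4} = v_{5}  ⇒ sig = ⟨2 | 1⟩
  P = {3,6}:  v_{3} + v_{6} = v_{0}  ⇒ sig = ⟨2 | 1⟩
  P = {4,5}:  v_{4} + v_{5} = v_{2}  ⇒ sig = ⟨2 | 1⟩
  P = {1,3}:  v_{1} + v_{3} = v_{2} + v_{5}  ⇒ sig = ⟨2 | 1 1⟩
  P = {1,5}:  v_{1} + v_{5} = 2·v_{2}  ⇒ sig = ⟨2 | 2⟩
  P = {1,6}:  v_{1} + v_{6} = 2·v_{4}  ⇒ sig = ⟨2 | 2⟩
  P = {2,3}:  v_{2} + v_{3} = 2·v_{5}  ⇒ sig = ⟨2 | 2⟩

Sorted signature multiset PRS(X):
    |P|=2: 14 collections, coeffs (), (), (1), (1), (1), (1), (1), (1), (1), (1), (1,1), (2), (2), (2)


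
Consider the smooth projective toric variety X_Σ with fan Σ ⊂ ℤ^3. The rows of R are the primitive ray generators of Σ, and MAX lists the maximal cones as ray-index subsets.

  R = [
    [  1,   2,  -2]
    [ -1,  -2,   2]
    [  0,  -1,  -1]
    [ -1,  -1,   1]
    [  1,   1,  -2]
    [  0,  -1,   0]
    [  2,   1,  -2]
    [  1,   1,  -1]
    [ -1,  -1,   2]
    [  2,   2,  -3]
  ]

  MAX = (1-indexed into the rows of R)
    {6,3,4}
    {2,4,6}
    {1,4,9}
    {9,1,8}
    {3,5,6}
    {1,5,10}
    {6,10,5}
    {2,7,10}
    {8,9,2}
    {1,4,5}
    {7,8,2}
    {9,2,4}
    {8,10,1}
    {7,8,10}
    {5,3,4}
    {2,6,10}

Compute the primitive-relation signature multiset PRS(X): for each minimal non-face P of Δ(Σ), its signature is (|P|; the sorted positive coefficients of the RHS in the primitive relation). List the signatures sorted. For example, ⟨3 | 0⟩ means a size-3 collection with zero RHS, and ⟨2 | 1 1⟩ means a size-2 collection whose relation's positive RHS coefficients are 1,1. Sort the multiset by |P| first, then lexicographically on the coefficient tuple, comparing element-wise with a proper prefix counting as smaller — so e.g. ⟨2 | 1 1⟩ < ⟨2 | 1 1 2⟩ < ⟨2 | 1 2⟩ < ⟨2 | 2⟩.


Minimal non-faces — 23 found among 10 rays, 16 max cones:

  P={1,2}:  v_{1} + v_{2} = 0 — sig = ⟨2 | 0⟩
  P={4,8}:  v_{4} + v_{8} = 0 — sig = ⟨2 | 0⟩
  P={5,9}:  v_{5} + v_{9} = 0 — sig = ⟨2 | 0⟩
  P={1,6}:  v_{1} + v_{6} = v_{5} — sig = ⟨2 | 1⟩
  P={2,5}:  v_{2} + v_{5} = v_{6} — sig = ⟨2 | 1⟩
  P={4,10}:  v_{4} + v_{10} = v_{5} — sig = ⟨2 | 1⟩
  P={5,8}:  v_{5} + v_{8} = v_{10} — sig = ⟨2 | 1⟩
  P={6,9}:  v_{6} + v_{9} = v_{2} — sig = ⟨2 | 1⟩
  P={9,10}:  v_{9} + v_{10} = v_{8} — sig = ⟨2 | 1⟩
  P={1,7}:  v_{1} + v_{7} = v_{8} + v_{10} — sig = ⟨2 | 1 1⟩
  P={3,8}:  v_{3} + v_{8} = v_{5} + v_{6} — sig = ⟨2 | 1 1⟩
  P={3,9}:  v_{3} + v_{9} = v_{4} + v_{6} — sig = ⟨2 | 1 1⟩
  P={4,7}:  v_{4} + v_{7} = v_{2} + v_{10} — sig = ⟨2 | 1 1⟩
  P={6,8}:  v_{6} + v_{8} = v_{2} + v_{10} — sig = ⟨2 | 1 1⟩
  P={1,3}:  v_{1} + v_{3} = v_{4} + 2·v_{5} — sig = ⟨2 | 1 2⟩
  P={2,3}:  v_{2} + v_{3} = v_{4} + 2·v_{6} — sig = ⟨2 | 1 2⟩
  P={3,7}:  v_{3} + v_{7} = 2·v_{6} + v_{10} — sig = ⟨2 | 1 2⟩
  P={3,10}:  v_{3} + v_{10} = 2·v_{5} + v_{6} — sig = ⟨2 | 1 2⟩
  P={5,7}:  v_{5} + v_{7} = v_{2} + 2·v_{10} — sig = ⟨2 | 1 2⟩
  P={7,9}:  v_{7} + v_{9} = v_{2} + 2·v_{8} — sig = ⟨2 | 1 2⟩
  P={6,7}:  v_{6} + v_{7} = 2·v_{2} + 2·v_{10} — sig = ⟨2 | 2 2⟩
  P={2,8,10}:  v_{2} + v_{8} + v_{10} = v_{7} — sig = ⟨3 | 1⟩
  P={4,5,6}:  v_{4} + v_{5} + v_{6} = v_{3} — sig = ⟨3 | 1⟩

Signatures (|P|; sorted positive RHS coefficients), sorted:
{ ⟨2 | 0⟩ ×3,  ⟨2 | 1⟩ ×6,  ⟨2 | 1 1⟩ ×5,  ⟨2 | 1 2⟩ ×6,  ⟨2 | 2 2⟩,  ⟨3 | 1⟩ ×2 }


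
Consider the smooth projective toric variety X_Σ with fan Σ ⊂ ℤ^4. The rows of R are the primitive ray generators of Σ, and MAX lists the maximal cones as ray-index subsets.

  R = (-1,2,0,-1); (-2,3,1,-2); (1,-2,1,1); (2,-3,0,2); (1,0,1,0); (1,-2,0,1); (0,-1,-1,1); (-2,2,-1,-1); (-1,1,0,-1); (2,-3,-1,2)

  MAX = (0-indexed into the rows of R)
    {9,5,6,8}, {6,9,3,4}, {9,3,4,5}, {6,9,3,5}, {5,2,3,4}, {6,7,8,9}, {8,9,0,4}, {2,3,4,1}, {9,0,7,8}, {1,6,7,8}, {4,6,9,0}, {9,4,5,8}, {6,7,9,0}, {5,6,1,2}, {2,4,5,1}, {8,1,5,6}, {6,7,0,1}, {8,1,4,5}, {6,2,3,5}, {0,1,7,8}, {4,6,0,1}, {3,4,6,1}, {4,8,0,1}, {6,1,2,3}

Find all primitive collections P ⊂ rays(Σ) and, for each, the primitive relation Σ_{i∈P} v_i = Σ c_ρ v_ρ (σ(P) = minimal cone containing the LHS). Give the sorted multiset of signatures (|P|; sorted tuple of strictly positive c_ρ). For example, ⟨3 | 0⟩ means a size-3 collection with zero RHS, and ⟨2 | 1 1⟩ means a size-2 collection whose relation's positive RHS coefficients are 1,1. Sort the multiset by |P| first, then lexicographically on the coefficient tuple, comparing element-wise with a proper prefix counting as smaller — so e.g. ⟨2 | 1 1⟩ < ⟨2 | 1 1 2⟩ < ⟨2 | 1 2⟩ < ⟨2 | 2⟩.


16 collections generate NE(X_Σ); each relation:

  {0,5}:  v_{0} + v_{5} = 0 — sig = ⟨2 | 0⟩
  {1,9}:  v_{1} + v_{9} = 0 — sig = ⟨2 | 0⟩
  {3,7}:  v_{3} + v_{7} = v_{6} — sig = ⟨2 | 1⟩
  {3,8}:  v_{3} + v_{8} = v_{5} — sig = ⟨2 | 1⟩
  {4,7}:  v_{4} + v_{7} = v_{0} — sig = ⟨2 | 1⟩
  {0,2}:  v_{0} + v_{2} = v_{1} + v_{3} — sig = ⟨2 | 1 1⟩
  {0,3}:  v_{0} + v_{3} = v_{4} + v_{6} — sig = ⟨2 | 1 1⟩
  {2,9}:  v_{2} + v_{9} = v_{3} + v_{5} — sig = ⟨2 | 1 1⟩
  {5,7}:  v_{5} + v_{7} = v_{6} + v_{8} — sig = ⟨2 | 1 1⟩
  {2,7}:  v_{2} + v_{7} = v_{1} + v_{5} + v_{6} — sig = ⟨2 | 1 1 1⟩
  {2,8}:  v_{2} + v_{8} = v_{1} + 2·v_{5} — sig = ⟨2 | 1 2⟩
  {4,6,8}:  v_{4} + v_{6} + v_{8} = 0 — sig = ⟨3 | 0⟩
  {0,6,8}:  v_{0} + v_{6} + v_{8} = v_{7} — sig = ⟨3 | 1⟩
  {1,3,5}:  v_{1} + v_{3} + v_{5} = v_{2} — sig = ⟨3 | 1⟩
  {4,5,6}:  v_{4} + v_{5} + v_{6} = v_{3} — sig = ⟨3 | 1⟩
  {2,4,6}:  v_{2} + v_{4} + v_{6} = v_{1} + 2·v_{3} — sig = ⟨3 | 1 2⟩

so the primitive-relation signature multiset is
    |P|=2: 11 collections, coeffs (), (), (1), (1), (1), (1,1), (1,1), (1,1), (1,1), (1,1,1), (1,2)
    |P|=3: 5 collections, coeffs (), (1), (1), (1), (1,2)


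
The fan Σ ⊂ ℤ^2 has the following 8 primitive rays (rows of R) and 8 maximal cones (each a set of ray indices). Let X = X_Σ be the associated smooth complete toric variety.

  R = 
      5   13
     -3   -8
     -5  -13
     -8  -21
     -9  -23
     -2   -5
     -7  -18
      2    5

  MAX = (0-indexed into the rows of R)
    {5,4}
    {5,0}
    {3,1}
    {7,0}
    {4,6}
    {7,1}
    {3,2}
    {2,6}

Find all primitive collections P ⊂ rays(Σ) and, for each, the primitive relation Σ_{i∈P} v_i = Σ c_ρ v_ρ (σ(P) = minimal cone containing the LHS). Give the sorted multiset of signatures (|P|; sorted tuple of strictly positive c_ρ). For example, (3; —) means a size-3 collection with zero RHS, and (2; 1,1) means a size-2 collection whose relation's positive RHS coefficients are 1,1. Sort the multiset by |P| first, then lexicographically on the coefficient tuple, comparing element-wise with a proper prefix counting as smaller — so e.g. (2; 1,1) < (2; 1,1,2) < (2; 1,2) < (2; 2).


Primitive collections (20):

  P = {0,2}:  v_{0} + v_{2} = 0  ⟹  sig = (2; —)
  P = {5,7}:  v_{5} + v_{7} = 0  ⟹  sig = (2; —)
  P = {0,1}:  v_{0} + v_{1} = v_{7}  ⟹  sig = (2; 1)
  P = {0,3}:  v_{0} + v_{3} = v_{1}  ⟹  sig = (2; 1)
  P = {0,6}:  v_{0} + v_{6} = v_{5}  ⟹  sig = (2; 1)
  P = {1,2}:  v_{1} + v_{2} = v_{3}  ⟹  sig = (2; 1)
  P = {1,5}:  v_{1} + v_{5} = v_{2}  ⟹  sig = (2; 1)
  P = {2,5}:  v_{2} + v_{5} = v_{6}  ⟹  sig = (2; 1)
  P = {2,7}:  v_{2} + v_{7} = v_{1}  ⟹  sig = (2; 1)
  P = {4,7}:  v_{4} + v_{7} = v_{6}  ⟹  sig = (2; 1)
  P = {5,6}:  v_{5} + v_{6} = v_{4}  ⟹  sig = (2; 1)
  P = {6,7}:  v_{6} + v_{7} = v_{2}  ⟹  sig = (2; 1)
  P = {1,4}:  v_{1} + v_{4} = v_{2} + v_{6}  ⟹  sig = (2; 1,1)
  P = {3,4}:  v_{3} + v_{4} = 2·v_{2} + v_{6}  ⟹  sig = (2; 1,2)
  P = {0,4}:  v_{0} + v_{4} = 2·v_{5}  ⟹  sig = (2; 2)
  P = {1,6}:  v_{1} + v_{6} = 2·v_{2}  ⟹  sig = (2; 2)
  P = {2,4}:  v_{2} + v_{4} = 2·v_{6}  ⟹  sig = (2; 2)
  P = {3,5}:  v_{3} + v_{5} = 2·v_{2}  ⟹  sig = (2; 2)
  P = {3,7}:  v_{3} + v_{7} = 2·v_{1}  ⟹  sig = (2; 2)
  P = {3,6}:  v_{3} + v_{6} = 3·v_{2}  ⟹  sig = (2; 3)

so the primitive-relation signature multiset is
[(2; —), (2; —), (2; 1), (2; 1), (2; 1), (2; 1), (2; 1), (2; 1), (2; 1), (2; 1), (2; 1), (2; 1), (2; 1,1), (2; 1,2), (2; 2), (2; 2), (2; 2), (2; 2), (2; 2), (2; 3)]


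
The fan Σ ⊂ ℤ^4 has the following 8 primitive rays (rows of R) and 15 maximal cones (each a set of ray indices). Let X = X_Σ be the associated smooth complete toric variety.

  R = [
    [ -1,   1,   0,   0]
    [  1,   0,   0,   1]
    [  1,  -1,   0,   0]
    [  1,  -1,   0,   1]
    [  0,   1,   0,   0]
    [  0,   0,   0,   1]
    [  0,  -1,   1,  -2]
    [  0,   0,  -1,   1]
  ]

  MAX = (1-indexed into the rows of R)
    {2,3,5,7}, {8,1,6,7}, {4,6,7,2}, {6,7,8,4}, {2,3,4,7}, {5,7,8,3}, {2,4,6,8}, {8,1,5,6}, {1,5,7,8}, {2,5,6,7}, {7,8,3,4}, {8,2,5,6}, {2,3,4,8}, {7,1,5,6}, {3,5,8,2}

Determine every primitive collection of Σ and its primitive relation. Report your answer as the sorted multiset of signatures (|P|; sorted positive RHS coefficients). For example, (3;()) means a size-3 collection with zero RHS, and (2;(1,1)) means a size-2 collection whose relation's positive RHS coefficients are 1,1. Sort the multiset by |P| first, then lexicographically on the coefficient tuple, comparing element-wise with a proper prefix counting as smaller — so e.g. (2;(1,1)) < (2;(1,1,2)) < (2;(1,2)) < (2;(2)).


7 collections generate NE(X_Σ); each relation:

  P={1,3}:  v_{1} + v_{3} = 0 — sig = (2;())
  P={1,4}:  v_{1} + v_{4} = v_{6} — sig = (2;(1))
  P={3,6}:  v_{3} + v_{6} = v_{4} — sig = (2;(1))
  P={4,5}:  v_{4} + v_{5} = v_{2} — sig = (2;(1))
  P={1,2}:  v_{1} + v_{2} = v_{5} + v_{6} — sig = (2;(1,1))
  P={2,7,8}:  v_{2} + v_{7} + v_{8} = v_{3} — sig = (3;(1))
  P={5,6,7,8}:  v_{5} + v_{6} + v_{7} + v_{8} = 0 — sig = (4;())

Signatures (|P|; sorted positive RHS coefficients), sorted:
    (2;())
    (2;(1))
    (2;(1))
    (2;(1))
    (2;(1,1))
    (3;(1))
    (4;())


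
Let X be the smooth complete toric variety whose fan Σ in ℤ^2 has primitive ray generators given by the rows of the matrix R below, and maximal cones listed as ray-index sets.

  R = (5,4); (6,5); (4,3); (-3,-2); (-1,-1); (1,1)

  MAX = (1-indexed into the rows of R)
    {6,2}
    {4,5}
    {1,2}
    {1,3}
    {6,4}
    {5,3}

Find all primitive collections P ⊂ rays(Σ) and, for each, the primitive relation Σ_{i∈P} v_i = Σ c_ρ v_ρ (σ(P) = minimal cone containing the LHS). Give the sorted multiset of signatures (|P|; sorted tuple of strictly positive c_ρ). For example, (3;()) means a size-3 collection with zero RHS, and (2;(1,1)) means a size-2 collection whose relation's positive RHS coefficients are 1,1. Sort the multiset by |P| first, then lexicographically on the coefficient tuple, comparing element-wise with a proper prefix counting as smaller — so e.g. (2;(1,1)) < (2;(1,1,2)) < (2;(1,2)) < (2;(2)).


Primitive collections (9):

  P = {5,6}:  v_{5} + v_{6} = 0  so sig = (2;())
  P = {1,5}:  v_{1} + v_{5} = v_{3}  so sig = (2;(1))
  P = {1,6}:  v_{1} + v_{6} = v_{2}  so sig = (2;(1))
  P = {2,5}:  v_{2} + v_{5} = v_{1}  so sig = (2;(1))
  P = {3,4}:  v_{3} + v_{4} = v_{6}  so sig = (2;(1))
  P = {3,6}:  v_{3} + v_{6} = v_{1}  so sig = (2;(1))
  P = {1,4}:  v_{1} + v_{4} = 2·v_{6}  so sig = (2;(2))
  P = {2,3}:  v_{2} + v_{3} = 2·v_{1}  so sig = (2;(2))
  P = {2,4}:  v_{2} + v_{4} = 3·v_{6}  so sig = (2;(3))

Signatures (|P|; sorted positive RHS coefficients), sorted:
{ (2;()),  (2;(1)) ×5,  (2;(2)) ×2,  (2;(3)) }


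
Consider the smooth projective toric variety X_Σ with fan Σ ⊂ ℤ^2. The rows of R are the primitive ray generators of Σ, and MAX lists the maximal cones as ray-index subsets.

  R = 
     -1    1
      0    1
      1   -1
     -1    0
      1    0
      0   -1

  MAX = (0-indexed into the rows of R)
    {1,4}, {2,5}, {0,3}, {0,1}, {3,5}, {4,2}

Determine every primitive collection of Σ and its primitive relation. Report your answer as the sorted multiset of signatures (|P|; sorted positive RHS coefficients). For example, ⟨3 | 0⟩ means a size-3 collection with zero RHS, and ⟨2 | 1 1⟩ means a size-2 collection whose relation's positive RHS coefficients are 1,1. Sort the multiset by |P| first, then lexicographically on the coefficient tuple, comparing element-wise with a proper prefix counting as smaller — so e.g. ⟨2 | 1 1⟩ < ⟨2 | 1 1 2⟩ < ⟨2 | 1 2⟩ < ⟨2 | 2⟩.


9 collections generate NE(X_Σ); each relation:

  P = {0,2}:  v_{0} + v_{2} = 0 ; sig = ⟨2 | 0⟩
  P = {1,5}:  v_{1} + v_{5} = 0 ; sig = ⟨2 | 0⟩
  P = {3,4}:  v_{3} + v_{4} = 0 ; sig = ⟨2 | 0⟩
  P = {0,4}:  v_{0} + v_{4} = v_{1} ; sig = ⟨2 | 1⟩
  P = {0,5}:  v_{0} + v_{5} = v_{3} ; sig = ⟨2 | 1⟩
  P = {1,2}:  v_{1} + v_{2} = v_{4} ; sig = ⟨2 | 1⟩
  P = {1,3}:  v_{1} + v_{3} = v_{0} ; sig = ⟨2 | 1⟩
  P = {2,3}:  v_{2} + v_{3} = v_{5} ; sig = ⟨2 | 1⟩
  P = {4,5}:  v_{4} + v_{5} = v_{2} ; sig = ⟨2 | 1⟩

Signatures (|P|; sorted positive RHS coefficients), sorted:
[⟨2 | 0⟩, ⟨2 | 0⟩, ⟨2 | 0⟩, ⟨2 | 1⟩, ⟨2 | 1⟩, ⟨2 | 1⟩, ⟨2 | 1⟩, ⟨2 | 1⟩, ⟨2 | 1⟩]


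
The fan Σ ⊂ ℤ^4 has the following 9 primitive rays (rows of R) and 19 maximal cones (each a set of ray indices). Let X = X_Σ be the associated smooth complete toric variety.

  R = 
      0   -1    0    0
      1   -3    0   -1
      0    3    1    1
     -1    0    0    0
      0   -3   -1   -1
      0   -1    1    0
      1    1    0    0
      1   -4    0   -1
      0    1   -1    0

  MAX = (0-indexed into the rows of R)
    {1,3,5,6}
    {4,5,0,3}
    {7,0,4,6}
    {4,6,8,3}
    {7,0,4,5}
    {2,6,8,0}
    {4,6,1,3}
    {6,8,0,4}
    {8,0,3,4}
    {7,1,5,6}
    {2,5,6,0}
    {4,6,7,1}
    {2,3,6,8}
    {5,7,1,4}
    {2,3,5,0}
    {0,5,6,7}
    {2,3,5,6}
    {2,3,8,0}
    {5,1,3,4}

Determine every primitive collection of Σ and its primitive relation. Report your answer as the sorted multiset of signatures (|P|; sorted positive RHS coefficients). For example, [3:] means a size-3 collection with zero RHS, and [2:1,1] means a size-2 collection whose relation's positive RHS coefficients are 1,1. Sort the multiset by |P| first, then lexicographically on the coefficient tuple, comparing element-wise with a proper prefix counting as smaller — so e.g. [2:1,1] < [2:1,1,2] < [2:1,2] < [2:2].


|primitive collections| = 10. Relations:

  {2,4}:  v_{2} + v_{4} = 0 — sig = [2:]
  {5,8}:  v_{5} + v_{8} = 0 — sig = [2:]
  {0,1}:  v_{0} + v_{1} = v_{7} — sig = [2:1]
  {1,2}:  v_{1} + v_{2} = v_{5} + v_{6} — sig = [2:1,1]
  {1,8}:  v_{1} + v_{8} = v_{4} + v_{6} — sig = [2:1,1]
  {3,7}:  v_{3} + v_{7} = v_{4} + v_{5} — sig = [2:1,1]
  {2,7}:  v_{2} + v_{7} = v_{0} + v_{5} + v_{6} — sig = [2:1,1,1]
  {7,8}:  v_{7} + v_{8} = v_{0} + v_{4} + v_{6} — sig = [2:1,1,1]
  {0,3,6}:  v_{0} + v_{3} + v_{6} = 0 — sig = [3:]
  {4,5,6}:  v_{4} + v_{5} + v_{6} = v_{1} — sig = [3:1]

Signatures (|P|; sorted positive RHS coefficients), sorted:
{ [2:] ×2,  [2:1],  [2:1,1] ×3,  [2:1,1,1] ×2,  [3:],  [3:1] }


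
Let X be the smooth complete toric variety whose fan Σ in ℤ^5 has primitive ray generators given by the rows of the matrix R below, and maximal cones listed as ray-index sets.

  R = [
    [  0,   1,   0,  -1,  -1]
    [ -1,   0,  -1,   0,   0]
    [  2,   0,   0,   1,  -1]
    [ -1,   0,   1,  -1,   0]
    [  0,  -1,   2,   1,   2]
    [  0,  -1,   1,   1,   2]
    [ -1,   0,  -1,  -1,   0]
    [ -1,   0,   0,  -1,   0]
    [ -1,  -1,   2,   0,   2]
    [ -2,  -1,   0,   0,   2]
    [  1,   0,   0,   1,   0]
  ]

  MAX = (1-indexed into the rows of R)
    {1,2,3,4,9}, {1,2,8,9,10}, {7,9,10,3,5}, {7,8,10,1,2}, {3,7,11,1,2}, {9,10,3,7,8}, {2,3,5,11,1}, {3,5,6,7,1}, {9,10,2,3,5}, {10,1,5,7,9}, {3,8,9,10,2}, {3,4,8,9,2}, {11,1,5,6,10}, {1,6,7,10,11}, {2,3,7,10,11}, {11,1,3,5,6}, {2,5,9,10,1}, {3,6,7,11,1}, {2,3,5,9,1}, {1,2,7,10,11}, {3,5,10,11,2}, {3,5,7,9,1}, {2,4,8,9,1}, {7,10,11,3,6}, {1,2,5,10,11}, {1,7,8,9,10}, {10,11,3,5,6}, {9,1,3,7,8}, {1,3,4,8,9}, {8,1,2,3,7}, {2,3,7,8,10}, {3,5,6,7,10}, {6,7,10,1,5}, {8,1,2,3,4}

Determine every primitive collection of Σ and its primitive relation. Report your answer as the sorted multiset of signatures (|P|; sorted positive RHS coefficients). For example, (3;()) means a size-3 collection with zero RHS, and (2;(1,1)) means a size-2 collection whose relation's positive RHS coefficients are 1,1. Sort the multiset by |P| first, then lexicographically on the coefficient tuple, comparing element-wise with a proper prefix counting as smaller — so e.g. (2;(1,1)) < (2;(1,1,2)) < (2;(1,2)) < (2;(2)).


The 16 primitive collections of Σ (r=11, n=5):

  P = {8,11}:  v_{8} + v_{11} = 0  ⟹  sig = (2;())
  P = {4,6}:  v_{4} + v_{6} = v_{9}  ⟹  sig = (2;(1))
  P = {5,8}:  v_{5} + v_{8} = v_{9}  ⟹  sig = (2;(1))
  P = {9,11}:  v_{9} + v_{11} = v_{5}  ⟹  sig = (2;(1))
  P = {2,6}:  v_{2} + v_{6} = v_{10} + v_{11}  ⟹  sig = (2;(1,1))
  P = {6,8}:  v_{6} + v_{8} = v_{5} + v_{7}  ⟹  sig = (2;(1,1))
  P = {4,10}:  v_{4} + v_{10} = v_{2} + v_{8} + v_{9}  ⟹  sig = (2;(1,1,1))
  P = {4,11}:  v_{4} + v_{11} = v_{1} + v_{2} + v_{3} + v_{9}  ⟹  sig = (2;(1,1,1,1))
  P = {4,5}:  v_{4} + v_{5} = v_{1} + v_{2} + v_{3} + 2·v_{9}  ⟹  sig = (2;(1,1,1,2))
  P = {6,9}:  v_{6} + v_{9} = 2·v_{5} + v_{7}  ⟹  sig = (2;(1,2))
  P = {4,7}:  v_{4} + v_{7} = 2·v_{8}  ⟹  sig = (2;(2))
  P = {1,3,10}:  v_{1} + v_{3} + v_{10} = 0  ⟹  sig = (3;())
  P = {2,5,7}:  v_{2} + v_{5} + v_{7} = v_{10}  ⟹  sig = (3;(1))
  P = {5,7,11}:  v_{5} + v_{7} + v_{11} = v_{6}  ⟹  sig = (3;(1))
  P = {2,7,9}:  v_{2} + v_{7} + v_{9} = v_{8} + v_{10}  ⟹  sig = (3;(1,1))
  P = {1,2,3,8,9}:  v_{1} + v_{2} + v_{3} + v_{8} + v_{9} = v_{4}  ⟹  sig = (5;(1))

so the primitive-relation signature multiset is
    |P|=2: 11 collections, coeffs (), (1), (1), (1), (1,1), (1,1), (1,1,1), (1,1,1,1), (1,1,1,2), (1,2), (2)
    |P|=3: 4 collections, coeffs (), (1), (1), (1,1)
    |P|=5: 1 collection, coeffs (1)


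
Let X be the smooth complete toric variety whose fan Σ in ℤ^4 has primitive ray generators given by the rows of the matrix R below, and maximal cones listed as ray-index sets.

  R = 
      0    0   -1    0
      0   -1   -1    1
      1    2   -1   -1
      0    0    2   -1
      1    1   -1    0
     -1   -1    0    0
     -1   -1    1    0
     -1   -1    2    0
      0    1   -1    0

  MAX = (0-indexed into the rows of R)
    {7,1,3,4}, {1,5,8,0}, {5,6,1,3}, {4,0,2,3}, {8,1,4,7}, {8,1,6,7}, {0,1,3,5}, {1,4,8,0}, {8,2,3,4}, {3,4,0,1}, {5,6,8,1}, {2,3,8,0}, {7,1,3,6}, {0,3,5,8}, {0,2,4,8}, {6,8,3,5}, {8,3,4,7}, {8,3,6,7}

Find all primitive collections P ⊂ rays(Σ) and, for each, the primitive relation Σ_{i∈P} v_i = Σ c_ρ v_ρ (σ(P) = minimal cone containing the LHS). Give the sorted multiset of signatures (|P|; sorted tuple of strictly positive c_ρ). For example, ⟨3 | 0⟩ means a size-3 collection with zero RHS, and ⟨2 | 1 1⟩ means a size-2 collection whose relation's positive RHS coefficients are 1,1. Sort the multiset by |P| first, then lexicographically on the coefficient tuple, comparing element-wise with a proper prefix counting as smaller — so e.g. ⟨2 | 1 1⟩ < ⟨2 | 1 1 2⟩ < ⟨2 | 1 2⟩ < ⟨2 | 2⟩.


The 11 primitive collections of Σ (r=9, n=4):

  P = {4,6}:  v_{4} + v_{6} = 0  so sig = ⟨2 | 0⟩
  P = {0,6}:  v_{0} + v_{6} = v_{5}  so sig = ⟨2 | 1⟩
  P = {0,7}:  v_{0} + v_{7} = v_{6}  so sig = ⟨2 | 1⟩
  P = {4,5}:  v_{4} + v_{5} = v_{0}  so sig = ⟨2 | 1⟩
  P = {1,2}:  v_{1} + v_{2} = v_{0} + v_{4}  so sig = ⟨2 | 1 1⟩
  P = {2,7}:  v_{2} + v_{7} = v_{3} + v_{8}  so sig = ⟨2 | 1 1⟩
  P = {2,6}:  v_{2} + v_{6} = v_{0} + v_{3} + v_{8}  so sig = ⟨2 | 1 1 1⟩
  P = {2,5}:  v_{2} + v_{5} = 2·v_{0} + v_{3} + v_{8}  so sig = ⟨2 | 1 1 2⟩
  P = {5,7}:  v_{5} + v_{7} = 2·v_{6}  so sig = ⟨2 | 2⟩
  P = {1,3,8}:  v_{1} + v_{3} + v_{8} = 0  so sig = ⟨3 | 0⟩
  P = {0,3,4,8}:  v_{0} + v_{3} + v_{4} + v_{8} = v_{2}  so sig = ⟨4 | 1⟩

Sorted signature multiset PRS(X):
[⟨2 | 0⟩, ⟨2 | 1⟩, ⟨2 | 1⟩, ⟨2 | 1⟩, ⟨2 | 1 1⟩, ⟨2 | 1 1⟩, ⟨2 | 1 1 1⟩, ⟨2 | 1 1 2⟩, ⟨2 | 2⟩, ⟨3 | 0⟩, ⟨4 | 1⟩]


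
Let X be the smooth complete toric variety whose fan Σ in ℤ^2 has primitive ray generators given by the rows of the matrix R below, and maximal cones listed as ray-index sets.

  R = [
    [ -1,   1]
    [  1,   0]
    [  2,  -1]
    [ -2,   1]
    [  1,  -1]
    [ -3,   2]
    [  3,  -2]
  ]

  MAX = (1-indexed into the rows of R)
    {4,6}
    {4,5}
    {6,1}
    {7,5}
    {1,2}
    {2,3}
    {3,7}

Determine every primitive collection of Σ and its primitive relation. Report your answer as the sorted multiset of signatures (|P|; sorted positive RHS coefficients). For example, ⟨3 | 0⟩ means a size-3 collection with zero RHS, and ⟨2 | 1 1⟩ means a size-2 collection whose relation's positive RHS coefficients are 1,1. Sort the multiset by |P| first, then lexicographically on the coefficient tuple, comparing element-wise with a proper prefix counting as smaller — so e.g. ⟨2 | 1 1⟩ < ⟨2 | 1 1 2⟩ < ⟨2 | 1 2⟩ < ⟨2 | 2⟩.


Primitive collections (14):

  P={1,5}:  v_{1} + v_{5} = 0 ; sig = ⟨2 | 0⟩
  P={3,4}:  v_{3} + v_{4} = 0 ; sig = ⟨2 | 0⟩
  P={6,7}:  v_{6} + v_{7} = 0 ; sig = ⟨2 | 0⟩
  P={1,3}:  v_{1} + v_{3} = v_{2} ; sig = ⟨2 | 1⟩
  P={1,4}:  v_{1} + v_{4} = v_{6} ; sig = ⟨2 | 1⟩
  P={1,7}:  v_{1} + v_{7} = v_{3} ; sig = ⟨2 | 1⟩
  P={2,4}:  v_{2} + v_{4} = v_{1} ; sig = ⟨2 | 1⟩
  P={2,5}:  v_{2} + v_{5} = v_{3} ; sig = ⟨2 | 1⟩
  P={3,5}:  v_{3} + v_{5} = v_{7} ; sig = ⟨2 | 1⟩
  P={3,6}:  v_{3} + v_{6} = v_{1} ; sig = ⟨2 | 1⟩
  P={4,7}:  v_{4} + v_{7} = v_{5} ; sig = ⟨2 | 1⟩
  P={5,6}:  v_{5} + v_{6} = v_{4} ; sig = ⟨2 | 1⟩
  P={2,6}:  v_{2} + v_{6} = 2·v_{1} ; sig = ⟨2 | 2⟩
  P={2,7}:  v_{2} + v_{7} = 2·v_{3} ; sig = ⟨2 | 2⟩

Hence PRS(X_Σ) =
[⟨2 | 0⟩, ⟨2 | 0⟩, ⟨2 | 0⟩, ⟨2 | 1⟩, ⟨2 | 1⟩, ⟨2 | 1⟩, ⟨2 | 1⟩, ⟨2 | 1⟩, ⟨2 | 1⟩, ⟨2 | 1⟩, ⟨2 | 1⟩, ⟨2 | 1⟩, ⟨2 | 2⟩, ⟨2 | 2⟩]


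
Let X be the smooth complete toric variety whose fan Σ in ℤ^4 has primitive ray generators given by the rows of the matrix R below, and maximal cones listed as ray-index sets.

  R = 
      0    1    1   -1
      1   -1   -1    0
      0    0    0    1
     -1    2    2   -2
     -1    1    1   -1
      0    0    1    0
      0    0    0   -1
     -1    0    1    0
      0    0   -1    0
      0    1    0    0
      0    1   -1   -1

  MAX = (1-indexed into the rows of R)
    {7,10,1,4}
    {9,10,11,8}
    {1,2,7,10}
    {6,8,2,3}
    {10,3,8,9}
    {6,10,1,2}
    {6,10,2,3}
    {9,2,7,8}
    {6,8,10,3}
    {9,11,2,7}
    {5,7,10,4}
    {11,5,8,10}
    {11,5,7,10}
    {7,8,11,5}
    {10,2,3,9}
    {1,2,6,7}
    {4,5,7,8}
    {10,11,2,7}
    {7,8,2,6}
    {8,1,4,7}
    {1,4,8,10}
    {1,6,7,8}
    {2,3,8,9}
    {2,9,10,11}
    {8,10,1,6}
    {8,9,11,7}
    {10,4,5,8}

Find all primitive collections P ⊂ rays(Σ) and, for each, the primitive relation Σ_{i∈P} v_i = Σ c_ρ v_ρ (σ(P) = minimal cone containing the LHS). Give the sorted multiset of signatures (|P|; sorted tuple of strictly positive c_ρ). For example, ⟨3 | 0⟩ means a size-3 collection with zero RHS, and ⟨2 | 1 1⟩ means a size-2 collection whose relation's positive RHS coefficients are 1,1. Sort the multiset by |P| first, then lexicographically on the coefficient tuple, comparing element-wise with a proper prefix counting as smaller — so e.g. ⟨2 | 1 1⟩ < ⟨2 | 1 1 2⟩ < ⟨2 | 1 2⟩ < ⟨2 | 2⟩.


Σ has 23 primitive collections:

  P={3,7}:  v_{3} + v_{7} = 0  ⇒ sig = ⟨2 | 0⟩
  P={6,9}:  v_{6} + v_{9} = 0  ⇒ sig = ⟨2 | 0⟩
  P={1,5}:  v_{1} + v_{5} = v_{4}  ⇒ sig = ⟨2 | 1⟩
  P={2,5}:  v_{2} + v_{5} = v_{7}  ⇒ sig = ⟨2 | 1⟩
  P={1,3}:  v_{1} + v_{3} = v_{6} + v_{10}  ⇒ sig = ⟨2 | 1 1⟩
  P={1,9}:  v_{1} + v_{9} = v_{7} + v_{10}  ⇒ sig = ⟨2 | 1 1⟩
  P={2,4}:  v_{2} + v_{4} = v_{1} + v_{7}  ⇒ sig = ⟨2 | 1 1⟩
  P={3,5}:  v_{3} + v_{5} = v_{8} + v_{10}  ⇒ sig = ⟨2 | 1 1⟩
  P={3,11}:  v_{3} + v_{11} = v_{9} + v_{10}  ⇒ sig = ⟨2 | 1 1⟩
  P={5,6}:  v_{5} + v_{6} = v_{1} + v_{8}  ⇒ sig = ⟨2 | 1 1⟩
  P={5,9}:  v_{5} + v_{9} = v_{8} + v_{11}  ⇒ sig = ⟨2 | 1 1⟩
  P={6,11}:  v_{6} + v_{11} = v_{7} + v_{10}  ⇒ sig = ⟨2 | 1 1⟩
  P={3,4}:  v_{3} + v_{4} = v_{1} + v_{8} + v_{10}  ⇒ sig = ⟨2 | 1 1 1⟩
  P={4,9}:  v_{4} + v_{9} = v_{5} + v_{7} + v_{10}  ⇒ sig = ⟨2 | 1 1 1⟩
  P={4,6}:  v_{4} + v_{6} = 2·v_{1} + v_{8}  ⇒ sig = ⟨2 | 1 2⟩
  P={4,11}:  v_{4} + v_{11} = v_{5} + 2·v_{7} + 2·v_{10}  ⇒ sig = ⟨2 | 1 2 2⟩
  P={1,11}:  v_{1} + v_{11} = 2·v_{7} + 2·v_{10}  ⇒ sig = ⟨2 | 2 2⟩
  P={2,8,10}:  v_{2} + v_{8} + v_{10} = 0  ⇒ sig = ⟨3 | 0⟩
  P={6,7,10}:  v_{6} + v_{7} + v_{10} = v_{1}  ⇒ sig = ⟨3 | 1⟩
  P={7,8,10}:  v_{7} + v_{8} + v_{10} = v_{5}  ⇒ sig = ⟨3 | 1⟩
  P={7,9,10}:  v_{7} + v_{9} + v_{10} = v_{11}  ⇒ sig = ⟨3 | 1⟩
  P={1,2,8}:  v_{1} + v_{2} + v_{8} = v_{6} + v_{7}  ⇒ sig = ⟨3 | 1 1⟩
  P={2,8,11}:  v_{2} + v_{8} + v_{11} = v_{7} + v_{9}  ⇒ sig = ⟨3 | 1 1⟩

so the primitive-relation signature multiset is
    |P|=2: 17 collections, coeffs (), (), (1), (1), (1,1), (1,1), (1,1), (1,1), (1,1), (1,1), (1,1), (1,1), (1,1,1), (1,1,1), (1,2), (1,2,2), (2,2)
    |P|=3: 6 collections, coeffs (), (1), (1), (1), (1,1), (1,1)


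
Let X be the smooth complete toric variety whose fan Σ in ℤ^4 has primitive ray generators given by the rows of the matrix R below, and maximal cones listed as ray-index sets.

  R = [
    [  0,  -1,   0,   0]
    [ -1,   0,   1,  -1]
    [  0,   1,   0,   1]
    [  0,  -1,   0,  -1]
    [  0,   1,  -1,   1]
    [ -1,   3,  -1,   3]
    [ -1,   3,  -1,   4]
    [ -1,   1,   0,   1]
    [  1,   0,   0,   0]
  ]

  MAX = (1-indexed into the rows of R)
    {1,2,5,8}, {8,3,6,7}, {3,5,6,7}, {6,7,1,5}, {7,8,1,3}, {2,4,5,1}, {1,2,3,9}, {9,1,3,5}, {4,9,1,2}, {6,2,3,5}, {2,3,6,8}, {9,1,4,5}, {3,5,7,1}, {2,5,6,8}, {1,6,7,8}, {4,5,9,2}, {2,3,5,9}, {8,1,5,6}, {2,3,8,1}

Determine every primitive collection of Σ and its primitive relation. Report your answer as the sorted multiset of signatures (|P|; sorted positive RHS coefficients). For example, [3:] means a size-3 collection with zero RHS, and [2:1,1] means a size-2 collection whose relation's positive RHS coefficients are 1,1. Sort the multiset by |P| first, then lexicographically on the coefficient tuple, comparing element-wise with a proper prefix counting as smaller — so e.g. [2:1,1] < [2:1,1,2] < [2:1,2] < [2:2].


14 minimal non-faces of Δ(Σ) (on 9 rays):

  P = {3,4}:  v_{3} + v_{4} = 0  ⇒ sig = [2:]
  P = {8,9}:  v_{8} + v_{9} = v_{3}  ⇒ sig = [2:1]
  P = {4,6}:  v_{4} + v_{6} = v_{5} + v_{8}  ⇒ sig = [2:1,1]
  P = {4,7}:  v_{4} + v_{7} = v_{1} + v_{6}  ⇒ sig = [2:1,1]
  P = {4,8}:  v_{4} + v_{8} = v_{1} + v_{2} + v_{5}  ⇒ sig = [2:1,1,1]
  P = {7,9}:  v_{7} + v_{9} = v_{1} + 3·v_{3} + v_{5}  ⇒ sig = [2:1,1,3]
  P = {2,7}:  v_{2} + v_{7} = v_{3} + 2·v_{8}  ⇒ sig = [2:1,2]
  P = {6,9}:  v_{6} + v_{9} = 2·v_{3} + v_{5}  ⇒ sig = [2:1,2]
  P = {1,3,6}:  v_{1} + v_{3} + v_{6} = v_{7}  ⇒ sig = [3:1]
  P = {3,5,8}:  v_{3} + v_{5} + v_{8} = v_{6}  ⇒ sig = [3:1]
  P = {5,7,8}:  v_{5} + v_{7} + v_{8} = v_{1} + 2·v_{6}  ⇒ sig = [3:1,2]
  P = {1,2,6}:  v_{1} + v_{2} + v_{6} = 2·v_{8}  ⇒ sig = [3:2]
  P = {1,2,5,9}:  v_{1} + v_{2} + v_{5} + v_{9} = 0  ⇒ sig = [4:]
  P = {1,2,3,5}:  v_{1} + v_{2} + v_{3} + v_{5} = v_{8}  ⇒ sig = [4:1]

Hence PRS(X_Σ) =
{ [2:],  [2:1],  [2:1,1] ×2,  [2:1,1,1],  [2:1,1,3],  [2:1,2] ×2,  [3:1] ×2,  [3:1,2],  [3:2],  [4:],  [4:1] }


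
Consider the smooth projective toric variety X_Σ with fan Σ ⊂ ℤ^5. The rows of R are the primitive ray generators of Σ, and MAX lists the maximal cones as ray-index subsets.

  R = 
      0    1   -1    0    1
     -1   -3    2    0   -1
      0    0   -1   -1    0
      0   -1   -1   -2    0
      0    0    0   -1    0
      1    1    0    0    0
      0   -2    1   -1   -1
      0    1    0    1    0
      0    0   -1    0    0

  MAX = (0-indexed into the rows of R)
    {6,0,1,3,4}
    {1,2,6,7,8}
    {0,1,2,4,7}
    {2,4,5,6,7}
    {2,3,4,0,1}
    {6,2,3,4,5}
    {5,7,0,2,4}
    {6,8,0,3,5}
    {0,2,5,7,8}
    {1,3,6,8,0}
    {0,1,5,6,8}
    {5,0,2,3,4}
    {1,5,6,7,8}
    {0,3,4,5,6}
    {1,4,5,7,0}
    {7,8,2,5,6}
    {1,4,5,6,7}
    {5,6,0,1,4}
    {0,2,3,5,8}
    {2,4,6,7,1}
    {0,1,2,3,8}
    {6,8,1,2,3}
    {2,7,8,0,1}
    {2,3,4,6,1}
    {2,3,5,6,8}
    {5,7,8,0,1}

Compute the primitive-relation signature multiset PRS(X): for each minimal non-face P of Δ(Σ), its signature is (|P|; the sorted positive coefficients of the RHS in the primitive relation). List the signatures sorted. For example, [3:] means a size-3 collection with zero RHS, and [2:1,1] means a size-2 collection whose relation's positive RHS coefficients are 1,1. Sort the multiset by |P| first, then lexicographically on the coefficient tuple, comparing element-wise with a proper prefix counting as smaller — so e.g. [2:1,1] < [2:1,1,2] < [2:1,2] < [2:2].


|primitive collections| = 6. Relations:

  P={3,7}:  v_{3} + v_{7} = v_{2}  ⇒ sig = [2:1]
  P={4,8}:  v_{4} + v_{8} = v_{2}  ⇒ sig = [2:1]
  P={0,6,7}:  v_{0} + v_{6} + v_{7} = 0  ⇒ sig = [3:]
  P={0,2,6}:  v_{0} + v_{2} + v_{6} = v_{3}  ⇒ sig = [3:1]
  P={1,2,5}:  v_{1} + v_{2} + v_{5} = v_{6}  ⇒ sig = [3:1]
  P={1,3,5}:  v_{1} + v_{3} + v_{5} = v_{0} + 2·v_{6}  ⇒ sig = [3:1,2]

Sorted signature multiset PRS(X):
{ [2:1] ×2,  [3:],  [3:1] ×2,  [3:1,2] }


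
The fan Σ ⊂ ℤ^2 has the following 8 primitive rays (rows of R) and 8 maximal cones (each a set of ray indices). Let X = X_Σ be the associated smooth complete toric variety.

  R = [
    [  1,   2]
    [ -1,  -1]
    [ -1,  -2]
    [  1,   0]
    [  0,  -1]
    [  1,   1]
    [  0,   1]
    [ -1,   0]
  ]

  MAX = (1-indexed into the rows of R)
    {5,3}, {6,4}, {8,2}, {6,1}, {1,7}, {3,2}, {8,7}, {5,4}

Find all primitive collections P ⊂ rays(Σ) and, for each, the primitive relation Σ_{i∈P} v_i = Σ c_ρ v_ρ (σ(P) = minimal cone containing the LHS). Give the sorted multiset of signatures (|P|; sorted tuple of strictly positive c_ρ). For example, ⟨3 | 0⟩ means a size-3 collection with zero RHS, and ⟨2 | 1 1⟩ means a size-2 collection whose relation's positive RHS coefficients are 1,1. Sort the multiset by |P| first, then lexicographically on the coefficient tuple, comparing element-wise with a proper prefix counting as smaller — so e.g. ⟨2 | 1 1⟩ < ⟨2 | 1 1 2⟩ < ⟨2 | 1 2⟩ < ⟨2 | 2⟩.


|primitive collections| = 20. Relations:

  {1,3}:  v_{1} + v_{3} = 0  so sig = ⟨2 | 0⟩
  {2,6}:  v_{2} + v_{6} = 0  so sig = ⟨2 | 0⟩
  {4,8}:  v_{4} + v_{8} = 0  so sig = ⟨2 | 0⟩
  {5,7}:  v_{5} + v_{7} = 0  so sig = ⟨2 | 0⟩
  {1,2}:  v_{1} + v_{2} = v_{7}  so sig = ⟨2 | 1⟩
  {1,5}:  v_{1} + v_{5} = v_{6}  so sig = ⟨2 | 1⟩
  {2,4}:  v_{2} + v_{4} = v_{5}  so sig = ⟨2 | 1⟩
  {2,5}:  v_{2} + v_{5} = v_{3}  so sig = ⟨2 | 1⟩
  {2,7}:  v_{2} + v_{7} = v_{8}  so sig = ⟨2 | 1⟩
  {3,6}:  v_{3} + v_{6} = v_{5}  so sig = ⟨2 | 1⟩
  {3,7}:  v_{3} + v_{7} = v_{2}  so sig = ⟨2 | 1⟩
  {4,7}:  v_{4} + v_{7} = v_{6}  so sig = ⟨2 | 1⟩
  {5,6}:  v_{5} + v_{6} = v_{4}  so sig = ⟨2 | 1⟩
  {5,8}:  v_{5} + v_{8} = v_{2}  so sig = ⟨2 | 1⟩
  {6,7}:  v_{6} + v_{7} = v_{1}  so sig = ⟨2 | 1⟩
  {6,8}:  v_{6} + v_{8} = v_{7}  so sig = ⟨2 | 1⟩
  {1,4}:  v_{1} + v_{4} = 2·v_{6}  so sig = ⟨2 | 2⟩
  {1,8}:  v_{1} + v_{8} = 2·v_{7}  so sig = ⟨2 | 2⟩
  {3,4}:  v_{3} + v_{4} = 2·v_{5}  so sig = ⟨2 | 2⟩
  {3,8}:  v_{3} + v_{8} = 2·v_{2}  so sig = ⟨2 | 2⟩

Signatures (|P|; sorted positive RHS coefficients), sorted:
    ⟨2 | 0⟩
    ⟨2 | 0⟩
    ⟨2 | 0⟩
    ⟨2 | 0⟩
    ⟨2 | 1⟩
    ⟨2 | 1⟩
    ⟨2 | 1⟩
    ⟨2 | 1⟩
    ⟨2 | 1⟩
    ⟨2 | 1⟩
    ⟨2 | 1⟩
    ⟨2 | 1⟩
    ⟨2 | 1⟩
    ⟨2 | 1⟩
    ⟨2 | 1⟩
    ⟨2 | 1⟩
    ⟨2 | 2⟩
    ⟨2 | 2⟩
    ⟨2 | 2⟩
    ⟨2 | 2⟩


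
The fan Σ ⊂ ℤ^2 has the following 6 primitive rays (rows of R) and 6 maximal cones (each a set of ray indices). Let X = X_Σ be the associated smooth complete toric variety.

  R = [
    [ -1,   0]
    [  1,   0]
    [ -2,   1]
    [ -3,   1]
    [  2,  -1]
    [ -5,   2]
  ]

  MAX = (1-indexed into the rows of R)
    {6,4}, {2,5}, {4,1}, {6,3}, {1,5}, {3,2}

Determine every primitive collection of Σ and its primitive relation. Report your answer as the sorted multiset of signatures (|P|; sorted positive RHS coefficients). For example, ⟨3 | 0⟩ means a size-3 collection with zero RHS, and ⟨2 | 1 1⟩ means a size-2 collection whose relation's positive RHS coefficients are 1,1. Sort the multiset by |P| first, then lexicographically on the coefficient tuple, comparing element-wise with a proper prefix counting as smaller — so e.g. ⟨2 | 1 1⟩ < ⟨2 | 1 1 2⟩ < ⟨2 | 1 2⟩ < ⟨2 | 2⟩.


9 collections generate NE(X_Σ); each relation:

  P = {1,2}:  v_{1} + v_{2} = 0  ⇒ sig = ⟨2 | 0⟩
  P = {3,5}:  v_{3} + v_{5} = 0  ⇒ sig = ⟨2 | 0⟩
  P = {1,3}:  v_{1} + v_{3} = v_{4}  ⇒ sig = ⟨2 | 1⟩
  P = {2,4}:  v_{2} + v_{4} = v_{3}  ⇒ sig = ⟨2 | 1⟩
  P = {3,4}:  v_{3} + v_{4} = v_{6}  ⇒ sig = ⟨2 | 1⟩
  P = {4,5}:  v_{4} + v_{5} = v_{1}  ⇒ sig = ⟨2 | 1⟩
  P = {5,6}:  v_{5} + v_{6} = v_{4}  ⇒ sig = ⟨2 | 1⟩
  P = {1,6}:  v_{1} + v_{6} = 2·v_{4}  ⇒ sig = ⟨2 | 2⟩
  P = {2,6}:  v_{2} + v_{6} = 2·v_{3}  ⇒ sig = ⟨2 | 2⟩

Sorted signature multiset PRS(X):
{ ⟨2 | 0⟩ ×2,  ⟨2 | 1⟩ ×5,  ⟨2 | 2⟩ ×2 }


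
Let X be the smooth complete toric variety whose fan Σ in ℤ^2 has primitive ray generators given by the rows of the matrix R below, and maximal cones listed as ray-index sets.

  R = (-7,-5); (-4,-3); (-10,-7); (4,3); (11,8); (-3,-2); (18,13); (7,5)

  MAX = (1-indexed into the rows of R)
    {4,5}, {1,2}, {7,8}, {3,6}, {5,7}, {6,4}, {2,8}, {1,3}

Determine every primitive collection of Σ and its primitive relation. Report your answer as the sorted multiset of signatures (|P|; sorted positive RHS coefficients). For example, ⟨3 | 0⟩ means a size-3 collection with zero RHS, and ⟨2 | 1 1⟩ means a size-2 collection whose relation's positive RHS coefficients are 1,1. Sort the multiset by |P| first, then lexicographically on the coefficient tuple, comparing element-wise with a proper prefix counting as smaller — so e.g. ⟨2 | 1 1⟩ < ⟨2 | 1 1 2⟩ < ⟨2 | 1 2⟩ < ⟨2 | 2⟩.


20 minimal non-faces of Δ(Σ) (on 8 rays):

  • {1,8}:  v_{1} + v_{8} = 0  →  sig = ⟨2 | 0⟩
  • {2,4}:  v_{2} + v_{4} = 0  →  sig = ⟨2 | 0⟩
  • {1,4}:  v_{1} + v_{4} = v_{6}  →  sig = ⟨2 | 1⟩
  • {1,5}:  v_{1} + v_{5} = v_{4}  →  sig = ⟨2 | 1⟩
  • {1,6}:  v_{1} + v_{6} = v_{3}  →  sig = ⟨2 | 1⟩
  • {1,7}:  v_{1} + v_{7} = v_{5}  →  sig = ⟨2 | 1⟩
  • {2,5}:  v_{2} + v_{5} = v_{8}  →  sig = ⟨2 | 1⟩
  • {2,6}:  v_{2} + v_{6} = v_{1}  →  sig = ⟨2 | 1⟩
  • {3,8}:  v_{3} + v_{8} = v_{6}  →  sig = ⟨2 | 1⟩
  • {4,8}:  v_{4} + v_{8} = v_{5}  →  sig = ⟨2 | 1⟩
  • {5,8}:  v_{5} + v_{8} = v_{7}  →  sig = ⟨2 | 1⟩
  • {6,8}:  v_{6} + v_{8} = v_{4}  →  sig = ⟨2 | 1⟩
  • {3,5}:  v_{3} + v_{5} = v_{4} + v_{6}  →  sig = ⟨2 | 1 1⟩
  • {6,7}:  v_{6} + v_{7} = v_{4} + v_{5}  →  sig = ⟨2 | 1 1⟩
  • {2,3}:  v_{2} + v_{3} = 2·v_{1}  →  sig = ⟨2 | 2⟩
  • {2,7}:  v_{2} + v_{7} = 2·v_{8}  →  sig = ⟨2 | 2⟩
  • {3,4}:  v_{3} + v_{4} = 2·v_{6}  →  sig = ⟨2 | 2⟩
  • {3,7}:  v_{3} + v_{7} = 2·v_{4}  →  sig = ⟨2 | 2⟩
  • {4,7}:  v_{4} + v_{7} = 2·v_{5}  →  sig = ⟨2 | 2⟩
  • {5,6}:  v_{5} + v_{6} = 2·v_{4}  →  sig = ⟨2 | 2⟩

so the primitive-relation signature multiset is
[⟨2 | 0⟩, ⟨2 | 0⟩, ⟨2 | 1⟩, ⟨2 | 1⟩, ⟨2 | 1⟩, ⟨2 | 1⟩, ⟨2 | 1⟩, ⟨2 | 1⟩, ⟨2 | 1⟩, ⟨2 | 1⟩, ⟨2 | 1⟩, ⟨2 | 1⟩, ⟨2 | 1 1⟩, ⟨2 | 1 1⟩, ⟨2 | 2⟩, ⟨2 | 2⟩, ⟨2 | 2⟩, ⟨2 | 2⟩, ⟨2 | 2⟩, ⟨2 | 2⟩]


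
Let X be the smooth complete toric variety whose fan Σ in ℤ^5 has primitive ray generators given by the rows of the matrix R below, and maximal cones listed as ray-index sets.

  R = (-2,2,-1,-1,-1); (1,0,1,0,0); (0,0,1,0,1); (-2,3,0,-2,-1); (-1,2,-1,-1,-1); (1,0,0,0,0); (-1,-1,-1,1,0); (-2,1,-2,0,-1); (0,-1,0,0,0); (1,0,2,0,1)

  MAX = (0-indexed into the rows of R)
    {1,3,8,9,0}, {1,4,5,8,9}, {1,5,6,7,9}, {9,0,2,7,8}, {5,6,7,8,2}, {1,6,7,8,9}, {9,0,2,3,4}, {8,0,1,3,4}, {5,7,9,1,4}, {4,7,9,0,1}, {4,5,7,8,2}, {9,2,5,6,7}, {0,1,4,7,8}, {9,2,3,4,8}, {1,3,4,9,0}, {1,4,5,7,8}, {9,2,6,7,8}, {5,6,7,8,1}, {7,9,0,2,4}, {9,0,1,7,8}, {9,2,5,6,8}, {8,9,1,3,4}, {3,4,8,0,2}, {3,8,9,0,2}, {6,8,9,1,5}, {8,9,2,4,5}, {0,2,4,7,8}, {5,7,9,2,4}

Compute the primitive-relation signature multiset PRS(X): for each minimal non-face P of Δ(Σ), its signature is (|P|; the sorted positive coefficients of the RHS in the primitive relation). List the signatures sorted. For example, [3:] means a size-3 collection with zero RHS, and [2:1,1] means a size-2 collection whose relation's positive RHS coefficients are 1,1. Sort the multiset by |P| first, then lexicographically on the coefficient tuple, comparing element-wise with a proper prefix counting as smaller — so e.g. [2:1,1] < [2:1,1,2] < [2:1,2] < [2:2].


Σ has 10 primitive collections:

  P={0,5}:  v_{0} + v_{5} = v_{4}  ⇒ sig = [2:1]
  P={1,2}:  v_{1} + v_{2} = v_{9}  ⇒ sig = [2:1]
  P={4,6}:  v_{4} + v_{6} = v_{7}  ⇒ sig = [2:1]
  P={3,6}:  v_{3} + v_{6} = v_{0} + v_{7} + v_{8} + v_{9}  ⇒ sig = [2:1,1,1,1]
  P={0,6}:  v_{0} + v_{6} = 2·v_{7} + v_{8} + v_{9}  ⇒ sig = [2:1,1,2]
  P={3,5}:  v_{3} + v_{5} = 2·v_{4} + v_{8} + v_{9}  ⇒ sig = [2:1,1,2]
  P={3,7}:  v_{3} + v_{7} = 2·v_{0}  ⇒ sig = [2:2]
  P={5,7,8,9}:  v_{5} + v_{7} + v_{8} + v_{9} = 0  ⇒ sig = [4:]
  P={0,4,8,9}:  v_{0} + v_{4} + v_{8} + v_{9} = v_{3}  ⇒ sig = [4:1]
  P={4,7,8,9}:  v_{4} + v_{7} + v_{8} + v_{9} = v_{0}  ⇒ sig = [4:1]

Hence PRS(X_Σ) =
{ [2:1] ×3,  [2:1,1,1,1],  [2:1,1,2] ×2,  [2:2],  [4:],  [4:1] ×2 }


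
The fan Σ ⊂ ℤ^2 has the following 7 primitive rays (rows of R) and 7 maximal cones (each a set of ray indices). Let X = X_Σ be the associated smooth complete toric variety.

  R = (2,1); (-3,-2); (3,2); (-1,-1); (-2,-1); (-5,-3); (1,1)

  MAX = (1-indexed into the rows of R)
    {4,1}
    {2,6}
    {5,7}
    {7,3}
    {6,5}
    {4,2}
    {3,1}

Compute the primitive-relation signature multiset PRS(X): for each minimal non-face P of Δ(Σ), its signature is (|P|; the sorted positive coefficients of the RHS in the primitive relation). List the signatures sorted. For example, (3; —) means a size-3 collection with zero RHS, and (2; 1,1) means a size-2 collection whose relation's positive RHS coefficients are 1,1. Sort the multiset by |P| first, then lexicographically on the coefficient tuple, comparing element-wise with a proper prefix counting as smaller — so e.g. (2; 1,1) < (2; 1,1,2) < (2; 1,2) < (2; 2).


14 collections generate NE(X_Σ); each relation:

  P = {1,5}:  v_{1} + v_{5} = 0 — sig = (2; —)
  P = {2,3}:  v_{2} + v_{3} = 0 — sig = (2; —)
  P = {4,7}:  v_{4} + v_{7} = 0 — sig = (2; —)
  P = {1,2}:  v_{1} + v_{2} = v_{4} — sig = (2; 1)
  P = {1,6}:  v_{1} + v_{6} = v_{2} — sig = (2; 1)
  P = {1,7}:  v_{1} + v_{7} = v_{3} — sig = (2; 1)
  P = {2,5}:  v_{2} + v_{5} = v_{6} — sig = (2; 1)
  P = {2,7}:  v_{2} + v_{7} = v_{5} — sig = (2; 1)
  P = {3,4}:  v_{3} + v_{4} = v_{1} — sig = (2; 1)
  P = {3,5}:  v_{3} + v_{5} = v_{7} — sig = (2; 1)
  P = {3,6}:  v_{3} + v_{6} = v_{5} — sig = (2; 1)
  P = {4,5}:  v_{4} + v_{5} = v_{2} — sig = (2; 1)
  P = {4,6}:  v_{4} + v_{6} = 2·v_{2} — sig = (2; 2)
  P = {6,7}:  v_{6} + v_{7} = 2·v_{5} — sig = (2; 2)

so the primitive-relation signature multiset is
    |P|=2: 14 collections, coeffs (), (), (), (1), (1), (1), (1), (1), (1), (1), (1), (1), (2), (2)
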